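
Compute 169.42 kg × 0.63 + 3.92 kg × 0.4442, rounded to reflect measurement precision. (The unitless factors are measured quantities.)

1.1 × 10^2 kg

169.42 × 0.63 = 106.7346 → 1.1 × 10^2 kg (2 s.f., last digit at the 10^1 place).
3.92 × 0.4442 = 1.741264 → 1.74 kg (3 s.f., last digit at the 10^-2 place).
Sum: 108.475864 kg; keep the coarser place, 10^1.
Result: 1.1 × 10^2 kg.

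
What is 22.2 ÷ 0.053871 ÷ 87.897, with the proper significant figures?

22.2 ÷ 0.053871 ÷ 87.897 = 4.68839165864…
Multiplication/division keeps the fewest significant figures: 22.2 → 3 s.f., 0.053871 → 5 s.f., 87.897 → 5 s.f.; limit is 3.
Rounded to 3 significant figures: 4.69.

4.69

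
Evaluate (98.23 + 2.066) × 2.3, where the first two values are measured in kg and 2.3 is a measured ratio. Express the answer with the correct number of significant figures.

2.3 × 10^2 kg

98.23 kg + 2.066 kg = 100.296 kg; the sum is limited to 2 decimal places (5 s.f.).
Carrying full precision, 100.296 × 2.3 = 230.6808 kg; 2.3 has 2 s.f., so the result keeps min(5, 2) = 2 s.f.
Rounded to 2 significant figures: 2.3 × 10^2 kg.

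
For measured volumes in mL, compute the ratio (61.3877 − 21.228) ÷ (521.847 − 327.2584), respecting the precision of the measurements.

0.20638

61.3877 − 21.228 = 40.1597, limited to 3 d.p. → 5 s.f.; 521.847 − 327.2584 = 194.5886, limited to 3 d.p. → 6 s.f.
Carrying full precision, 40.1597 ÷ 194.5886 = 0.206382593842…; keep min(5, 6) = 5 s.f.
Rounded to 5 significant figures: 0.20638.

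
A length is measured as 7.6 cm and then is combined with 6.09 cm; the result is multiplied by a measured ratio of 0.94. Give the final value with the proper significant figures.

13 cm

7.6 cm + 6.09 cm = 13.69 cm; the sum is limited to 1 decimal place (3 s.f.).
Carrying full precision, 13.69 × 0.94 = 12.8686 cm; 0.94 has 2 s.f., so the result keeps min(3, 2) = 2 s.f.
Rounded to 2 significant figures: 13 cm.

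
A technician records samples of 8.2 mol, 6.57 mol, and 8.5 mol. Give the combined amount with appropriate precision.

23.3 mol

8.2 mol + 6.57 mol + 8.5 mol = 23.27 mol.
Addition/subtraction keeps the fewest decimal places: 8.2 → 1 decimal place, 6.57 → 2 decimal places, 8.5 → 1 decimal place; limit is 1.
Rounded to 1 decimal place: 23.3 mol.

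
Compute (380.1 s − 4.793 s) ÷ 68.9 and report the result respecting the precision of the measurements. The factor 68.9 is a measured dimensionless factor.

380.1 s − 4.793 s = 375.307 s; the difference is limited to 1 decimal place (4 s.f.).
Carrying full precision, 375.307 ÷ 68.9 = 5.44712626996… s; 68.9 has 3 s.f., so the result keeps min(4, 3) = 3 s.f.
Rounded to 3 significant figures: 5.45 s.

5.45 s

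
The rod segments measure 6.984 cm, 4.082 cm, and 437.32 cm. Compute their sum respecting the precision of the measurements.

6.984 cm + 4.082 cm + 437.32 cm = 448.386 cm.
Addition/subtraction keeps the fewest decimal places: 6.984 → 3 decimal places, 4.082 → 3 decimal places, 437.32 → 2 decimal places; limit is 2.
Rounded to 2 decimal places: 448.39 cm.

448.39 cm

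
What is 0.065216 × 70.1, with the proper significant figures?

0.065216 × 70.1 = 4.5716416
Multiplication/division keeps the fewest significant figures: 0.065216 → 5 s.f., 70.1 → 3 s.f.; limit is 3.
Rounded to 3 significant figures: 4.57.

4.57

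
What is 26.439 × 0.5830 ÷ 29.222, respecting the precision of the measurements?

0.5275

26.439 × 0.5830 ÷ 29.222 = 0.527477140511…
Multiplication/division keeps the fewest significant figures: 26.439 → 5 s.f., 0.5830 → 4 s.f., 29.222 → 5 s.f.; limit is 4.
Rounded to 4 significant figures: 0.5275.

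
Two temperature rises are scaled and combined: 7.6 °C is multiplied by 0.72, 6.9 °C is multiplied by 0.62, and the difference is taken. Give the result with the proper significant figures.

1.2 °C

7.6 × 0.72 = 5.472 → 5.5 °C (2 s.f., last digit at the 10^-1 place).
6.9 × 0.62 = 4.278 → 4.3 °C (2 s.f., last digit at the 10^-1 place).
Difference: 1.194 °C; keep the coarser place, 10^-1.
Result: 1.2 °C.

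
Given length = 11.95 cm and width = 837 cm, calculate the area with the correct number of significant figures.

1.00 × 10⁴ cm²

area = 11.95 cm × 837 cm = 10002.15 cm².
11.95 has 4 significant figures; 837 has 3.
Division/multiplication keeps the fewest: 3 significant figures.
Rounded: 1.00 × 10⁴ cm².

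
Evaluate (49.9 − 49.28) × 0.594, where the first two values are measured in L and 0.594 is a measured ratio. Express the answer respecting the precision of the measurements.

49.9 L − 49.28 L = 0.62 L; the difference is limited to 1 decimal place (1 s.f.).
Carrying full precision, 0.62 × 0.594 = 0.36828 L; 0.594 has 3 s.f., so the result keeps min(1, 3) = 1 s.f.
Rounded to 1 significant figure: 4 × 10⁻¹ L.

4 × 10⁻¹ L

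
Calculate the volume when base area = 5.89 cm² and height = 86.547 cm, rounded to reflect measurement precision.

5.10 × 10² cm³

volume = 5.89 cm² × 86.547 cm = 509.76183 cm³.
5.89 has 3 significant figures; 86.547 has 5.
Division/multiplication keeps the fewest: 3 significant figures.
Rounded: 5.10 × 10² cm³.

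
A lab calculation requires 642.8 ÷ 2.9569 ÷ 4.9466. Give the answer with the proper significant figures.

642.8 ÷ 2.9569 ÷ 4.9466 = 43.9473242121…
Multiplication/division keeps the fewest significant figures: 642.8 → 4 s.f., 2.9569 → 5 s.f., 4.9466 → 5 s.f.; limit is 4.
Rounded to 4 significant figures: 43.95.

43.95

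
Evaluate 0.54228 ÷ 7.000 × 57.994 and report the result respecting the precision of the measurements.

4.493

0.54228 ÷ 7.000 × 57.994 = 4.49271233143…
Multiplication/division keeps the fewest significant figures: 0.54228 → 5 s.f., 7.000 → 4 s.f., 57.994 → 5 s.f.; limit is 4.
Rounded to 4 significant figures: 4.493.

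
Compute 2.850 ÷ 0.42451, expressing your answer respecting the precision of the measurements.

6.714

2.850 ÷ 0.42451 = 6.71362276507…
Multiplication/division keeps the fewest significant figures: 2.850 → 4 s.f., 0.42451 → 5 s.f.; limit is 4.
Rounded to 4 significant figures: 6.714.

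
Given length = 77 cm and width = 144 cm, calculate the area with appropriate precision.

1.1 × 10^4 cm²

area = 77 cm × 144 cm = 11088 cm².
77 has 2 significant figures; 144 has 3.
Division/multiplication keeps the fewest: 2 significant figures.
Rounded: 1.1 × 10^4 cm².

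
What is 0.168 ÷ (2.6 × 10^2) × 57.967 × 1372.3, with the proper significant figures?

0.168 ÷ (2.6 × 10^2) × 57.967 × 1372.3 = 51.40031988
Multiplication/division keeps the fewest significant figures: 0.168 → 3 s.f., 2.6 × 10^2 → 2 s.f., 57.967 → 5 s.f., 1372.3 → 5 s.f.; limit is 2.
Rounded to 2 significant figures: 51.

51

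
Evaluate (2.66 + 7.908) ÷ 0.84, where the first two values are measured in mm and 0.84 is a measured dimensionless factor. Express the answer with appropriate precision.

13 mm

2.66 mm + 7.908 mm = 10.568 mm; the sum is limited to 2 decimal places (4 s.f.).
Carrying full precision, 10.568 ÷ 0.84 = 12.580952381… mm; 0.84 has 2 s.f., so the result keeps min(4, 2) = 2 s.f.
Rounded to 2 significant figures: 13 mm.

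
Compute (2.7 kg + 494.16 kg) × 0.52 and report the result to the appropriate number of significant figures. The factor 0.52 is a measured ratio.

2.7 kg + 494.16 kg = 496.86 kg; the sum is limited to 1 decimal place (4 s.f.).
Carrying full precision, 496.86 × 0.52 = 258.3672 kg; 0.52 has 2 s.f., so the result keeps min(4, 2) = 2 s.f.
Rounded to 2 significant figures: 2.6 × 10^2 kg.

2.6 × 10^2 kg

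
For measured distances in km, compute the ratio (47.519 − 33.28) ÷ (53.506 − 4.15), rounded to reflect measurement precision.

47.519 − 33.28 = 14.239, limited to 2 d.p. → 4 s.f.; 53.506 − 4.15 = 49.356, limited to 2 d.p. → 4 s.f.
Carrying full precision, 14.239 ÷ 49.356 = 0.288495826242…; keep min(4, 4) = 4 s.f.
Rounded to 4 significant figures: 0.2885.

0.2885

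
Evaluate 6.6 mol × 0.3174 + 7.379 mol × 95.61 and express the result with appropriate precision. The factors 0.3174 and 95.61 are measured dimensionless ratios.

707.6 mol

6.6 × 0.3174 = 2.09484 → 2.1 mol (2 s.f., last digit at the 10^-1 place).
7.379 × 95.61 = 705.50619 → 705.5 mol (4 s.f., last digit at the 10^-1 place).
Sum: 707.60103 mol; keep the coarser place, 10^-1.
Result: 707.6 mol.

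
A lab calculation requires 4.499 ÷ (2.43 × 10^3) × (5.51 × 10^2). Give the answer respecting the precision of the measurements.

1.02

4.499 ÷ (2.43 × 10^3) × (5.51 × 10^2) = 1.0201436214…
Multiplication/division keeps the fewest significant figures: 4.499 → 4 s.f., 2.43 × 10^3 → 3 s.f., 5.51 × 10^2 → 3 s.f.; limit is 3.
Rounded to 3 significant figures: 1.02.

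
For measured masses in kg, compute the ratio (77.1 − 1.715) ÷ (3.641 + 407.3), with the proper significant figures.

77.1 − 1.715 = 75.385, limited to 1 d.p. → 3 s.f.; 3.641 + 407.3 = 410.941, limited to 1 d.p. → 4 s.f.
Carrying full precision, 75.385 ÷ 410.941 = 0.183444825413…; keep min(3, 4) = 3 s.f.
Rounded to 3 significant figures: 0.183.

0.183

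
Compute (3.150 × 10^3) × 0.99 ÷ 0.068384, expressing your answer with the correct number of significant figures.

4.6 × 10^4

(3.150 × 10^3) × 0.99 ÷ 0.068384 = 45602.7725784…
Multiplication/division keeps the fewest significant figures: 3.150 × 10^3 → 4 s.f., 0.99 → 2 s.f., 0.068384 → 5 s.f.; limit is 2.
Rounded to 2 significant figures: 4.6 × 10^4.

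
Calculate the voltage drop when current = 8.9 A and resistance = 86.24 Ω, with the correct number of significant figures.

voltage drop = 8.9 A × 86.24 Ω = 767.536 V.
8.9 has 2 significant figures; 86.24 has 4.
Division/multiplication keeps the fewest: 2 significant figures.
Rounded: 7.7 × 10² V.

7.7 × 10² V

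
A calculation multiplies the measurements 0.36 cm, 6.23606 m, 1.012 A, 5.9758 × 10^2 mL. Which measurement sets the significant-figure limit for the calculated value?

0.36 cm

0.36 cm → 2 s.f.; 6.23606 m → 6 s.f.; 1.012 A → 4 s.f.; 5.9758 × 10^2 mL → 5 s.f.
The fewest is 2 significant figures, from 0.36 cm.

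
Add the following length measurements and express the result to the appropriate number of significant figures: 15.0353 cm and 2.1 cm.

17.1 cm

15.0353 cm + 2.1 cm = 17.1353 cm.
Addition/subtraction keeps the fewest decimal places: 15.0353 → 4 decimal places, 2.1 → 1 decimal place; limit is 1.
Rounded to 1 decimal place: 17.1 cm.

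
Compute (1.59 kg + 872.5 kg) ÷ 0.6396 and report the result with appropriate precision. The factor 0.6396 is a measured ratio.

1367 kg

1.59 kg + 872.5 kg = 874.09 kg; the sum is limited to 1 decimal place (4 s.f.).
Carrying full precision, 874.09 ÷ 0.6396 = 1366.61976235… kg; 0.6396 has 4 s.f., so the result keeps min(4, 4) = 4 s.f.
Rounded to 4 significant figures: 1367 kg.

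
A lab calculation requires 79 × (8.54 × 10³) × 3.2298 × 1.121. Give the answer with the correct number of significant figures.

2.4 × 10⁶

79 × (8.54 × 10³) × 3.2298 × 1.121 = 2442677.90903…
Multiplication/division keeps the fewest significant figures: 79 → 2 s.f., 8.54 × 10³ → 3 s.f., 3.2298 → 5 s.f., 1.121 → 4 s.f.; limit is 2.
Rounded to 2 significant figures: 2.4 × 10⁶.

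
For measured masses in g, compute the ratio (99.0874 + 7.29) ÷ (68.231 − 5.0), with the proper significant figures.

99.0874 + 7.29 = 106.3774, limited to 2 d.p. → 5 s.f.; 68.231 − 5.0 = 63.231, limited to 1 d.p. → 3 s.f.
Carrying full precision, 106.3774 ÷ 63.231 = 1.6823614999…; keep min(5, 3) = 3 s.f.
Rounded to 3 significant figures: 1.68.

1.68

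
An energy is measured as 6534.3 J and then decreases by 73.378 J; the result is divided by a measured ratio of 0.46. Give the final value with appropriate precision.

6534.3 J − 73.378 J = 6460.922 J; the difference is limited to 1 decimal place (5 s.f.).
Carrying full precision, 6460.922 ÷ 0.46 = 14045.4826087… J; 0.46 has 2 s.f., so the result keeps min(5, 2) = 2 s.f.
Rounded to 2 significant figures: 1.4 × 10⁴ J.

1.4 × 10⁴ J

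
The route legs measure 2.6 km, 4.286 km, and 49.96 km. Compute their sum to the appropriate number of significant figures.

56.8 km

2.6 km + 4.286 km + 49.96 km = 56.846 km.
Addition/subtraction keeps the fewest decimal places: 2.6 → 1 decimal place, 4.286 → 3 decimal places, 49.96 → 2 decimal places; limit is 1.
Rounded to 1 decimal place: 56.8 km.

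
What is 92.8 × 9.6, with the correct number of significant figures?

92.8 × 9.6 = 890.88
Multiplication/division keeps the fewest significant figures: 92.8 → 3 s.f., 9.6 → 2 s.f.; limit is 2.
Rounded to 2 significant figures: 8.9 × 10^2.

8.9 × 10^2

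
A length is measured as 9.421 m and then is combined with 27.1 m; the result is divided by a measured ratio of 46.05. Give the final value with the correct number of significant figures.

0.793 m

9.421 m + 27.1 m = 36.521 m; the sum is limited to 1 decimal place (3 s.f.).
Carrying full precision, 36.521 ÷ 46.05 = 0.793072747014… m; 46.05 has 4 s.f., so the result keeps min(3, 4) = 3 s.f.
Rounded to 3 significant figures: 0.793 m.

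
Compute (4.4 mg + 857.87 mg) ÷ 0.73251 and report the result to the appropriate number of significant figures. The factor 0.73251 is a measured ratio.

1.177 × 10^3 mg

4.4 mg + 857.87 mg = 862.27 mg; the sum is limited to 1 decimal place (4 s.f.).
Carrying full precision, 862.27 ÷ 0.73251 = 1177.14433933… mg; 0.73251 has 5 s.f., so the result keeps min(4, 5) = 4 s.f.
Rounded to 4 significant figures: 1.177 × 10^3 mg.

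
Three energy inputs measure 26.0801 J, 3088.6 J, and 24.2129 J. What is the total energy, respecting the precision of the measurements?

3138.9 J

26.0801 J + 3088.6 J + 24.2129 J = 3138.8930 J.
Addition/subtraction keeps the fewest decimal places: 26.0801 → 4 decimal places, 3088.6 → 1 decimal place, 24.2129 → 4 decimal places; limit is 1.
Rounded to 1 decimal place: 3138.9 J.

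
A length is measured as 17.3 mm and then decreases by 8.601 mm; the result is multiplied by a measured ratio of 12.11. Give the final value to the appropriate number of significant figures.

1.1 × 10² mm

17.3 mm − 8.601 mm = 8.699 mm; the difference is limited to 1 decimal place (2 s.f.).
Carrying full precision, 8.699 × 12.11 = 105.34489 mm; 12.11 has 4 s.f., so the result keeps min(2, 4) = 2 s.f.
Rounded to 2 significant figures: 1.1 × 10² mm.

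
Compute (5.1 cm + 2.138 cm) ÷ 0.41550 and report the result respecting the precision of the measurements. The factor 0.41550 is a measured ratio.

17 cm

5.1 cm + 2.138 cm = 7.238 cm; the sum is limited to 1 decimal place (2 s.f.).
Carrying full precision, 7.238 ÷ 0.41550 = 17.4199759326… cm; 0.41550 has 5 s.f., so the result keeps min(2, 5) = 2 s.f.
Rounded to 2 significant figures: 17 cm.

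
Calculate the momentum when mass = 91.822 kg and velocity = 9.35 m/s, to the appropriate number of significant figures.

momentum = 91.822 kg × 9.35 m/s = 858.5357 kg·m/s.
91.822 has 5 significant figures; 9.35 has 3.
Division/multiplication keeps the fewest: 3 significant figures.
Rounded: 859 kg·m/s.

859 kg·m/s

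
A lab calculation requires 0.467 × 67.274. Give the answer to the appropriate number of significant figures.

0.467 × 67.274 = 31.416958
Multiplication/division keeps the fewest significant figures: 0.467 → 3 s.f., 67.274 → 5 s.f.; limit is 3.
Rounded to 3 significant figures: 31.4.

31.4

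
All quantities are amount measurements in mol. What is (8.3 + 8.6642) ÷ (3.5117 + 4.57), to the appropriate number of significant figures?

8.3 + 8.6642 = 16.9642, limited to 1 d.p. → 3 s.f.; 3.5117 + 4.57 = 8.0817, limited to 2 d.p. → 3 s.f.
Carrying full precision, 16.9642 ÷ 8.0817 = 2.09908806316…; keep min(3, 3) = 3 s.f.
Rounded to 3 significant figures: 2.10.

2.10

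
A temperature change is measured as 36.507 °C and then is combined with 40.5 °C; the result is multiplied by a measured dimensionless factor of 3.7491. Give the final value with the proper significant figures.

36.507 °C + 40.5 °C = 77.007 °C; the sum is limited to 1 decimal place (3 s.f.).
Carrying full precision, 77.007 × 3.7491 = 288.7069437 °C; 3.7491 has 5 s.f., so the result keeps min(3, 5) = 3 s.f.
Rounded to 3 significant figures: 289 °C.

289 °C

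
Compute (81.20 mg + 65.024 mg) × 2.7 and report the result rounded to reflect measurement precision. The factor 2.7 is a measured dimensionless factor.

81.20 mg + 65.024 mg = 146.224 mg; the sum is limited to 2 decimal places (5 s.f.).
Carrying full precision, 146.224 × 2.7 = 394.8048 mg; 2.7 has 2 s.f., so the result keeps min(5, 2) = 2 s.f.
Rounded to 2 significant figures: 3.9 × 10² mg.

3.9 × 10² mg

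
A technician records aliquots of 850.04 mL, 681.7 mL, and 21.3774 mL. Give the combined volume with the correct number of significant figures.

850.04 mL + 681.7 mL + 21.3774 mL = 1553.1174 mL.
Addition/subtraction keeps the fewest decimal places: 850.04 → 2 decimal places, 681.7 → 1 decimal place, 21.3774 → 4 decimal places; limit is 1.
Rounded to 1 decimal place: 1553.1 mL.

1553.1 mL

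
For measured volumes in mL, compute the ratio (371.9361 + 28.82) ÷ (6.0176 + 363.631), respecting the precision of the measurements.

1.0842

371.9361 + 28.82 = 400.7561, limited to 2 d.p. → 5 s.f.; 6.0176 + 363.631 = 369.6486, limited to 3 d.p. → 6 s.f.
Carrying full precision, 400.7561 ÷ 369.6486 = 1.08415424812…; keep min(5, 6) = 5 s.f.
Rounded to 5 significant figures: 1.0842.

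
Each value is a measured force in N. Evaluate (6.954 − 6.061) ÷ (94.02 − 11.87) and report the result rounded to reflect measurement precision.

0.0109

6.954 − 6.061 = 0.893, limited to 3 d.p. → 3 s.f.; 94.02 − 11.87 = 82.15, limited to 2 d.p. → 4 s.f.
Carrying full precision, 0.893 ÷ 82.15 = 0.0108703590992…; keep min(3, 4) = 3 s.f.
Rounded to 3 significant figures: 0.0109.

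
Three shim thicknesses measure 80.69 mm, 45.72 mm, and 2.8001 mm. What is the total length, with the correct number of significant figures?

80.69 mm + 45.72 mm + 2.8001 mm = 129.2101 mm.
Addition/subtraction keeps the fewest decimal places: 80.69 → 2 decimal places, 45.72 → 2 decimal places, 2.8001 → 4 decimal places; limit is 2.
Rounded to 2 decimal places: 129.21 mm.

129.21 mm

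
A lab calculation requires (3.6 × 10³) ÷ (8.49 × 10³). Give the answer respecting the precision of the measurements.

(3.6 × 10³) ÷ (8.49 × 10³) = 0.424028268551…
Multiplication/division keeps the fewest significant figures: 3.6 × 10³ → 2 s.f., 8.49 × 10³ → 3 s.f.; limit is 2.
Rounded to 2 significant figures: 0.42.

0.42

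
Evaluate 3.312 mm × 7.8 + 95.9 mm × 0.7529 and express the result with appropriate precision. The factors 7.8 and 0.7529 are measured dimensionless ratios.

98 mm

3.312 × 7.8 = 25.8336 → 26 mm (2 s.f., last digit at the 10^0 place).
95.9 × 0.7529 = 72.20311 → 72.2 mm (3 s.f., last digit at the 10^-1 place).
Sum: 98.03671 mm; keep the coarser place, 10^0.
Result: 98 mm.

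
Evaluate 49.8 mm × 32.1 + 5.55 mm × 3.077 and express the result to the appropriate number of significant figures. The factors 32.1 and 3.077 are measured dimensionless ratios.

1.62 × 10^3 mm

49.8 × 32.1 = 1598.58 → 1.60 × 10^3 mm (3 s.f., last digit at the 10^1 place).
5.55 × 3.077 = 17.07735 → 17.1 mm (3 s.f., last digit at the 10^-1 place).
Sum: 1615.65735 mm; keep the coarser place, 10^1.
Result: 1.62 × 10^3 mm.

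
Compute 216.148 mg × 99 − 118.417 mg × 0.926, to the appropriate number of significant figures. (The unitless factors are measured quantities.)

2.1 × 10⁴ mg

216.148 × 99 = 21398.652 → 2.1 × 10⁴ mg (2 s.f., last digit at the 10^3 place).
118.417 × 0.926 = 109.654142 → 1.10 × 10² mg (3 s.f., last digit at the 10^0 place).
Difference: 21288.997858 mg; keep the coarser place, 10^3.
Result: 2.1 × 10⁴ mg.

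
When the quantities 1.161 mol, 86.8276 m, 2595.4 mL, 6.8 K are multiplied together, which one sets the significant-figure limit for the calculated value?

1.161 mol → 4 s.f.; 86.8276 m → 6 s.f.; 2595.4 mL → 5 s.f.; 6.8 K → 2 s.f.
The fewest is 2 significant figures, from 6.8 K.

6.8 K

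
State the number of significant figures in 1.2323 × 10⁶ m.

5

1.2323 × 10⁶: in scientific notation every digit of the coefficient is significant.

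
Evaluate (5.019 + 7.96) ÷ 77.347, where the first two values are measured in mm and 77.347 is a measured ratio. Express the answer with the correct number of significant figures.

5.019 mm + 7.96 mm = 12.979 mm; the sum is limited to 2 decimal places (4 s.f.).
Carrying full precision, 12.979 ÷ 77.347 = 0.167802241845… mm; 77.347 has 5 s.f., so the result keeps min(4, 5) = 4 s.f.
Rounded to 4 significant figures: 1.678 × 10^-1 mm.

1.678 × 10^-1 mm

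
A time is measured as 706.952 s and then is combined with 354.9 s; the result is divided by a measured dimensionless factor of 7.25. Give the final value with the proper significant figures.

146 s

706.952 s + 354.9 s = 1061.852 s; the sum is limited to 1 decimal place (5 s.f.).
Carrying full precision, 1061.852 ÷ 7.25 = 146.462344828… s; 7.25 has 3 s.f., so the result keeps min(5, 3) = 3 s.f.
Rounded to 3 significant figures: 146 s.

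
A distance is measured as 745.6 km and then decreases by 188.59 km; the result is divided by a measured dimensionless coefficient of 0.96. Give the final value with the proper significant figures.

745.6 km − 188.59 km = 557.01 km; the difference is limited to 1 decimal place (4 s.f.).
Carrying full precision, 557.01 ÷ 0.96 = 580.21875 km; 0.96 has 2 s.f., so the result keeps min(4, 2) = 2 s.f.
Rounded to 2 significant figures: 5.8 × 10² km.

5.8 × 10² km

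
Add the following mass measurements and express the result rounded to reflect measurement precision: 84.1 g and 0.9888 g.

84.1 g + 0.9888 g = 85.0888 g.
Addition/subtraction keeps the fewest decimal places: 84.1 → 1 decimal place, 0.9888 → 4 decimal places; limit is 1.
Rounded to 1 decimal place: 85.1 g.

85.1 g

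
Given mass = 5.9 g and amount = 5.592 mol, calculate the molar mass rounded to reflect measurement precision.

molar mass = 5.9 g ÷ 5.592 mol = 1.05507868383… g/mol.
5.9 has 2 significant figures; 5.592 has 4.
Division/multiplication keeps the fewest: 2 significant figures.
Rounded: 1.1 g/mol.

1.1 g/mol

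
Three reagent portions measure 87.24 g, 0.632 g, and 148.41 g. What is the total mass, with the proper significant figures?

236.28 g

87.24 g + 0.632 g + 148.41 g = 236.282 g.
Addition/subtraction keeps the fewest decimal places: 87.24 → 2 decimal places, 0.632 → 3 decimal places, 148.41 → 2 decimal places; limit is 2.
Rounded to 2 decimal places: 236.28 g.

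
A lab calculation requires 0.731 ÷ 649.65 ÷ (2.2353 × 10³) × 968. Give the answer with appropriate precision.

0.731 ÷ 649.65 ÷ (2.2353 × 10³) × 968 = 0.000487278751066…
Multiplication/division keeps the fewest significant figures: 0.731 → 3 s.f., 649.65 → 5 s.f., 2.2353 × 10³ → 5 s.f., 968 → 3 s.f.; limit is 3.
Rounded to 3 significant figures: 4.87 × 10⁻⁴.

4.87 × 10⁻⁴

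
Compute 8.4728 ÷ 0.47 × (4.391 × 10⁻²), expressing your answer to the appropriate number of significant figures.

0.79

8.4728 ÷ 0.47 × (4.391 × 10⁻²) = 0.791575846809…
Multiplication/division keeps the fewest significant figures: 8.4728 → 5 s.f., 0.47 → 2 s.f., 4.391 × 10⁻² → 4 s.f.; limit is 2.
Rounded to 2 significant figures: 0.79.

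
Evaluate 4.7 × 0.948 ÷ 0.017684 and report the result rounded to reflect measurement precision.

2.5 × 10^2

4.7 × 0.948 ÷ 0.017684 = 251.956570912…
Multiplication/division keeps the fewest significant figures: 4.7 → 2 s.f., 0.948 → 3 s.f., 0.017684 → 5 s.f.; limit is 2.
Rounded to 2 significant figures: 2.5 × 10^2.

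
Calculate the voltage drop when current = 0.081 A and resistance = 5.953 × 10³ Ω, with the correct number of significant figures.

4.8 × 10² V

voltage drop = 0.081 A × 5.953 × 10³ Ω = 482.193 V.
0.081 has 2 significant figures; 5.953 × 10³ has 4.
Division/multiplication keeps the fewest: 2 significant figures.
Rounded: 4.8 × 10² V.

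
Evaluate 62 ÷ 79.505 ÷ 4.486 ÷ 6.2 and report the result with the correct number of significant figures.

0.028

62 ÷ 79.505 ÷ 4.486 ÷ 6.2 = 0.0280379520598…
Multiplication/division keeps the fewest significant figures: 62 → 2 s.f., 79.505 → 5 s.f., 4.486 → 4 s.f., 6.2 → 2 s.f.; limit is 2.
Rounded to 2 significant figures: 0.028.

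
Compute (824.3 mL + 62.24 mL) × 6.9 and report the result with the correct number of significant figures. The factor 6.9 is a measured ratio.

6.1 × 10^3 mL

824.3 mL + 62.24 mL = 886.54 mL; the sum is limited to 1 decimal place (4 s.f.).
Carrying full precision, 886.54 × 6.9 = 6117.126 mL; 6.9 has 2 s.f., so the result keeps min(4, 2) = 2 s.f.
Rounded to 2 significant figures: 6.1 × 10^3 mL.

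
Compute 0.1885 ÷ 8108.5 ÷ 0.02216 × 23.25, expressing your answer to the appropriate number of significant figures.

0.02439

0.1885 ÷ 8108.5 ÷ 0.02216 × 23.25 = 0.0243906870915…
Multiplication/division keeps the fewest significant figures: 0.1885 → 4 s.f., 8108.5 → 5 s.f., 0.02216 → 4 s.f., 23.25 → 4 s.f.; limit is 4.
Rounded to 4 significant figures: 0.02439.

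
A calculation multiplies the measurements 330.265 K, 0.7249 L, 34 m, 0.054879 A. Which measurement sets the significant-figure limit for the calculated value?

34 m

330.265 K → 6 s.f.; 0.7249 L → 4 s.f.; 34 m → 2 s.f.; 0.054879 A → 5 s.f.
The fewest is 2 significant figures, from 34 m.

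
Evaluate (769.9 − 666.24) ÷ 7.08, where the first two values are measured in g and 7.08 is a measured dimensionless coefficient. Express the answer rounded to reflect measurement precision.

14.6 g

769.9 g − 666.24 g = 103.66 g; the difference is limited to 1 decimal place (4 s.f.).
Carrying full precision, 103.66 ÷ 7.08 = 14.6412429379… g; 7.08 has 3 s.f., so the result keeps min(4, 3) = 3 s.f.
Rounded to 3 significant figures: 14.6 g.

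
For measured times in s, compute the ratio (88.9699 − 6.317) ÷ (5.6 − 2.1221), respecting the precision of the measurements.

24

88.9699 − 6.317 = 82.6529, limited to 3 d.p. → 5 s.f.; 5.6 − 2.1221 = 3.4779, limited to 1 d.p. → 2 s.f.
Carrying full precision, 82.6529 ÷ 3.4779 = 23.7651743868…; keep min(5, 2) = 2 s.f.
Rounded to 2 significant figures: 24.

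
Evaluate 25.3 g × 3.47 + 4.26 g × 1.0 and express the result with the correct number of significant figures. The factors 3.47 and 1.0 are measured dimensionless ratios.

25.3 × 3.47 = 87.791 → 87.8 g (3 s.f., last digit at the 10^-1 place).
4.26 × 1.0 = 4.26 → 4.3 g (2 s.f., last digit at the 10^-1 place).
Sum: 92.051 g; keep the coarser place, 10^-1.
Result: 92.1 g.

92.1 g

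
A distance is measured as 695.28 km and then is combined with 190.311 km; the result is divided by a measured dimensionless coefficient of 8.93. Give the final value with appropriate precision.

99.2 km

695.28 km + 190.311 km = 885.591 km; the sum is limited to 2 decimal places (5 s.f.).
Carrying full precision, 885.591 ÷ 8.93 = 99.170324748… km; 8.93 has 3 s.f., so the result keeps min(5, 3) = 3 s.f.
Rounded to 3 significant figures: 99.2 km.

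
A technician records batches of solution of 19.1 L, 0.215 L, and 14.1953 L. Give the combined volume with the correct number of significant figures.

33.5 L

19.1 L + 0.215 L + 14.1953 L = 33.5103 L.
Addition/subtraction keeps the fewest decimal places: 19.1 → 1 decimal place, 0.215 → 3 decimal places, 14.1953 → 4 decimal places; limit is 1.
Rounded to 1 decimal place: 33.5 L.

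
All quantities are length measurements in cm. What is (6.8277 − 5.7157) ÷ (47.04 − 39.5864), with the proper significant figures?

6.8277 − 5.7157 = 1.1120, limited to 4 d.p. → 5 s.f.; 47.04 − 39.5864 = 7.4536, limited to 2 d.p. → 3 s.f.
Carrying full precision, 1.1120 ÷ 7.4536 = 0.149189653322…; keep min(5, 3) = 3 s.f.
Rounded to 3 significant figures: 0.149.

0.149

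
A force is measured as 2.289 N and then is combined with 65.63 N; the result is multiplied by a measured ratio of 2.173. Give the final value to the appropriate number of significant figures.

2.289 N + 65.63 N = 67.919 N; the sum is limited to 2 decimal places (4 s.f.).
Carrying full precision, 67.919 × 2.173 = 147.587987 N; 2.173 has 4 s.f., so the result keeps min(4, 4) = 4 s.f.
Rounded to 4 significant figures: 147.6 N.

147.6 N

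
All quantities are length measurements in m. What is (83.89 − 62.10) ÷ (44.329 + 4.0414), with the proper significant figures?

0.4505

83.89 − 62.10 = 21.79, limited to 2 d.p. → 4 s.f.; 44.329 + 4.0414 = 48.3704, limited to 3 d.p. → 5 s.f.
Carrying full precision, 21.79 ÷ 48.3704 = 0.450482113028…; keep min(4, 5) = 4 s.f.
Rounded to 4 significant figures: 0.4505.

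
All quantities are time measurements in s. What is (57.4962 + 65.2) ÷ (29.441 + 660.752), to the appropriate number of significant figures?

0.1778

57.4962 + 65.2 = 122.6962, limited to 1 d.p. → 4 s.f.; 29.441 + 660.752 = 690.193, limited to 3 d.p. → 6 s.f.
Carrying full precision, 122.6962 ÷ 690.193 = 0.177770855398…; keep min(4, 6) = 4 s.f.
Rounded to 4 significant figures: 0.1778.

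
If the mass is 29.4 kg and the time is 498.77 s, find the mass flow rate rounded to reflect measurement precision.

0.0589 kg/s

mass flow rate = 29.4 kg ÷ 498.77 s = 0.0589450047116… kg/s.
29.4 has 3 significant figures; 498.77 has 5.
Division/multiplication keeps the fewest: 3 significant figures.
Rounded: 0.0589 kg/s.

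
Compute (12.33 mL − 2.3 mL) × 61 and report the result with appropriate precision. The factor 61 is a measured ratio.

6.1 × 10^2 mL

12.33 mL − 2.3 mL = 10.03 mL; the difference is limited to 1 decimal place (3 s.f.).
Carrying full precision, 10.03 × 61 = 611.83 mL; 61 has 2 s.f., so the result keeps min(3, 2) = 2 s.f.
Rounded to 2 significant figures: 6.1 × 10^2 mL.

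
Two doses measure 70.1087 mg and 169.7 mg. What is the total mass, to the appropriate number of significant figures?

239.8 mg

70.1087 mg + 169.7 mg = 239.8087 mg.
Addition/subtraction keeps the fewest decimal places: 70.1087 → 4 decimal places, 169.7 → 1 decimal place; limit is 1.
Rounded to 1 decimal place: 239.8 mg.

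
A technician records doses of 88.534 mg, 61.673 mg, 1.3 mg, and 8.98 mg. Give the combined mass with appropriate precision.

160.5 mg

88.534 mg + 61.673 mg + 1.3 mg + 8.98 mg = 160.487 mg.
Addition/subtraction keeps the fewest decimal places: 88.534 → 3 decimal places, 61.673 → 3 decimal places, 1.3 → 1 decimal place, 8.98 → 2 decimal places; limit is 1.
Rounded to 1 decimal place: 160.5 mg.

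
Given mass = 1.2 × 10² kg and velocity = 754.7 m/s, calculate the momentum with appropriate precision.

9.1 × 10⁴ kg·m/s

momentum = 1.2 × 10² kg × 754.7 m/s = 90564 kg·m/s.
1.2 × 10² has 2 significant figures; 754.7 has 4.
Division/multiplication keeps the fewest: 2 significant figures.
Rounded: 9.1 × 10⁴ kg·m/s.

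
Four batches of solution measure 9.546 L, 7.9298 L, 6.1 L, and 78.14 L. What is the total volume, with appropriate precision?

9.546 L + 7.9298 L + 6.1 L + 78.14 L = 101.7158 L.
Addition/subtraction keeps the fewest decimal places: 9.546 → 3 decimal places, 7.9298 → 4 decimal places, 6.1 → 1 decimal place, 78.14 → 2 decimal places; limit is 1.
Rounded to 1 decimal place: 101.7 L.

101.7 L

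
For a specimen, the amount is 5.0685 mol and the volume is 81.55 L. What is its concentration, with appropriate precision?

0.06215 mol/L

concentration = 5.0685 mol ÷ 81.55 L = 0.0621520539546… mol/L.
5.0685 has 5 significant figures; 81.55 has 4.
Division/multiplication keeps the fewest: 4 significant figures.
Rounded: 0.06215 mol/L.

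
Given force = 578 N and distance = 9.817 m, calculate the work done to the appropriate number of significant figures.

5.67 × 10³ J

work done = 578 N × 9.817 m = 5674.226 J.
578 has 3 significant figures; 9.817 has 4.
Division/multiplication keeps the fewest: 3 significant figures.
Rounded: 5.67 × 10³ J.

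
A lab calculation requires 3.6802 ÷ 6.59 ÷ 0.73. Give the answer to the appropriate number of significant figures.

0.77

3.6802 ÷ 6.59 ÷ 0.73 = 0.765003014114…
Multiplication/division keeps the fewest significant figures: 3.6802 → 5 s.f., 6.59 → 3 s.f., 0.73 → 2 s.f.; limit is 2.
Rounded to 2 significant figures: 0.77.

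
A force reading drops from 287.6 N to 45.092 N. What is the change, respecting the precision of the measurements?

287.6 N − 45.092 N = 242.508 N.
Addition/subtraction keeps the fewest decimal places: 287.6 → 1 decimal place, 45.092 → 3 decimal places; limit is 1.
Rounded to 1 decimal place: 242.5 N.

242.5 N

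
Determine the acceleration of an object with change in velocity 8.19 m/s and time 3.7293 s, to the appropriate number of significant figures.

2.20 m/s²

acceleration = 8.19 m/s ÷ 3.7293 s = 2.19612259673… m/s².
8.19 has 3 significant figures; 3.7293 has 5.
Division/multiplication keeps the fewest: 3 significant figures.
Rounded: 2.20 m/s².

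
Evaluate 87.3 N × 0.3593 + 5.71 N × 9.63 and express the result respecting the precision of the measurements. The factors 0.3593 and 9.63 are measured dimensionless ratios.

87.3 × 0.3593 = 31.36689 → 31.4 N (3 s.f., last digit at the 10^-1 place).
5.71 × 9.63 = 54.9873 → 55.0 N (3 s.f., last digit at the 10^-1 place).
Sum: 86.35419 N; keep the coarser place, 10^-1.
Result: 86.4 N.

86.4 N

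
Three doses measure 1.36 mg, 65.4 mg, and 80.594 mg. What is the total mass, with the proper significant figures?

147.4 mg

1.36 mg + 65.4 mg + 80.594 mg = 147.354 mg.
Addition/subtraction keeps the fewest decimal places: 1.36 → 2 decimal places, 65.4 → 1 decimal place, 80.594 → 3 decimal places; limit is 1.
Rounded to 1 decimal place: 147.4 mg.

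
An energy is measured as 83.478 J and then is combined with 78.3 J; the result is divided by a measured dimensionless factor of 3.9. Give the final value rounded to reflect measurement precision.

83.478 J + 78.3 J = 161.778 J; the sum is limited to 1 decimal place (4 s.f.).
Carrying full precision, 161.778 ÷ 3.9 = 41.4815384615… J; 3.9 has 2 s.f., so the result keeps min(4, 2) = 2 s.f.
Rounded to 2 significant figures: 41 J.

41 J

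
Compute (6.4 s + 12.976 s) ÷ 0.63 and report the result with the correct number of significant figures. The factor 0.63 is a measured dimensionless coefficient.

31 s

6.4 s + 12.976 s = 19.376 s; the sum is limited to 1 decimal place (3 s.f.).
Carrying full precision, 19.376 ÷ 0.63 = 30.7555555556… s; 0.63 has 2 s.f., so the result keeps min(3, 2) = 2 s.f.
Rounded to 2 significant figures: 31 s.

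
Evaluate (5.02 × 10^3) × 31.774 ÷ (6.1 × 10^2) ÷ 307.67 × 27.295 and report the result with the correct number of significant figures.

23

(5.02 × 10^3) × 31.774 ÷ (6.1 × 10^2) ÷ 307.67 × 27.295 = 23.1976355154…
Multiplication/division keeps the fewest significant figures: 5.02 × 10^3 → 3 s.f., 31.774 → 5 s.f., 6.1 × 10^2 → 2 s.f., 307.67 → 5 s.f., 27.295 → 5 s.f.; limit is 2.
Rounded to 2 significant figures: 23.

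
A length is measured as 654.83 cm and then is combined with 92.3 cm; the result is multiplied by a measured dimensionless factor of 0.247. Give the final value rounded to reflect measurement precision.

185 cm

654.83 cm + 92.3 cm = 747.13 cm; the sum is limited to 1 decimal place (4 s.f.).
Carrying full precision, 747.13 × 0.247 = 184.54111 cm; 0.247 has 3 s.f., so the result keeps min(4, 3) = 3 s.f.
Rounded to 3 significant figures: 185 cm.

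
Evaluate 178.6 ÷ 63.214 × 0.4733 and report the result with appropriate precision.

178.6 ÷ 63.214 × 0.4733 = 1.33722561458…
Multiplication/division keeps the fewest significant figures: 178.6 → 4 s.f., 63.214 → 5 s.f., 0.4733 → 4 s.f.; limit is 4.
Rounded to 4 significant figures: 1.337.

1.337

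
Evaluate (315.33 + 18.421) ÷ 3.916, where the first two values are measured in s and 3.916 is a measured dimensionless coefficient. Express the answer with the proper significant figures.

85.23 s

315.33 s + 18.421 s = 333.751 s; the sum is limited to 2 decimal places (5 s.f.).
Carrying full precision, 333.751 ÷ 3.916 = 85.2275280899… s; 3.916 has 4 s.f., so the result keeps min(5, 4) = 4 s.f.
Rounded to 4 significant figures: 85.23 s.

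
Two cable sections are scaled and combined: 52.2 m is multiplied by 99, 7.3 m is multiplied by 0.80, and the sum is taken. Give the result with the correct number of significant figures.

5.2 × 10^3 m

52.2 × 99 = 5167.8 → 5.2 × 10^3 m (2 s.f., last digit at the 10^2 place).
7.3 × 0.80 = 5.84 → 5.8 m (2 s.f., last digit at the 10^-1 place).
Sum: 5173.64 m; keep the coarser place, 10^2.
Result: 5.2 × 10^3 m.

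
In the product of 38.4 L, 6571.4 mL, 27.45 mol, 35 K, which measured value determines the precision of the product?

35 K

38.4 L → 3 s.f.; 6571.4 mL → 5 s.f.; 27.45 mol → 4 s.f.; 35 K → 2 s.f.
The fewest is 2 significant figures, from 35 K.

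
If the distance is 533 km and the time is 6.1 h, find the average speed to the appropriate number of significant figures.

87 km/h

average speed = 533 km ÷ 6.1 h = 87.3770491803… km/h.
533 has 3 significant figures; 6.1 has 2.
Division/multiplication keeps the fewest: 2 significant figures.
Rounded: 87 km/h.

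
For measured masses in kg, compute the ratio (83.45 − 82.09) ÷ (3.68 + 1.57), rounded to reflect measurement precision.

0.259

83.45 − 82.09 = 1.36, limited to 2 d.p. → 3 s.f.; 3.68 + 1.57 = 5.25, limited to 2 d.p. → 3 s.f.
Carrying full precision, 1.36 ÷ 5.25 = 0.259047619048…; keep min(3, 3) = 3 s.f.
Rounded to 3 significant figures: 0.259.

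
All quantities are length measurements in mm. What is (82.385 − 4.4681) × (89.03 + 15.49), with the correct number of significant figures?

8143.9 mm²

82.385 − 4.4681 = 77.9169, limited to 3 d.p. → 5 s.f.; 89.03 + 15.49 = 104.52, limited to 2 d.p. → 5 s.f.
Carrying full precision, 77.9169 × 104.52 = 8143.874388; keep min(5, 5) = 5 s.f.
Rounded to 5 significant figures: 8143.9 mm².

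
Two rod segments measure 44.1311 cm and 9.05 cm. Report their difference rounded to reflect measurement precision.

35.08 cm

44.1311 cm − 9.05 cm = 35.0811 cm.
Addition/subtraction keeps the fewest decimal places: 44.1311 → 4 decimal places, 9.05 → 2 decimal places; limit is 2.
Rounded to 2 decimal places: 35.08 cm.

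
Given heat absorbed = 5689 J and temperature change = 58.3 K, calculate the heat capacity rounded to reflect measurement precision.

heat capacity = 5689 J ÷ 58.3 K = 97.5814751286… J/K.
5689 has 4 significant figures; 58.3 has 3.
Division/multiplication keeps the fewest: 3 significant figures.
Rounded: 97.6 J/K.

97.6 J/K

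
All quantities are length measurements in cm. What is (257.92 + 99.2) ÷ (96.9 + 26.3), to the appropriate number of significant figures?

2.899

257.92 + 99.2 = 357.12, limited to 1 d.p. → 4 s.f.; 96.9 + 26.3 = 123.2, limited to 1 d.p. → 4 s.f.
Carrying full precision, 357.12 ÷ 123.2 = 2.8987012987…; keep min(4, 4) = 4 s.f.
Rounded to 4 significant figures: 2.899.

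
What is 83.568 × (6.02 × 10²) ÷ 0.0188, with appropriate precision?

2.68 × 10⁶

83.568 × (6.02 × 10²) ÷ 0.0188 = 2675954.04255…
Multiplication/division keeps the fewest significant figures: 83.568 → 5 s.f., 6.02 × 10² → 3 s.f., 0.0188 → 3 s.f.; limit is 3.
Rounded to 3 significant figures: 2.68 × 10⁶.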